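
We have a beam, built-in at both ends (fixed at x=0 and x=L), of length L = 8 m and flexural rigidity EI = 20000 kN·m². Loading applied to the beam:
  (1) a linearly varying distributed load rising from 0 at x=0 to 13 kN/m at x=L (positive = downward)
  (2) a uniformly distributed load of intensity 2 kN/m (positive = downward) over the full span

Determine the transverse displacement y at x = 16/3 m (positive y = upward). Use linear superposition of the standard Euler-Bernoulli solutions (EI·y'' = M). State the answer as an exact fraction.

y(16/3) = -8576/2278125 m

Load 1 — triangular load w₀=13 kN/m (0→w₀ over full span):
  y_1 = -w₀x²(L-x)²(x+2L)/(120LEI) = -13·(16/3)²·(8-(16/3))²·((16/3)+2·8)/(120·8·20000) = -6656/2278125 m
Load 2 — uniform load w=2 kN/m over full span:
  y_2 = -wx²(L-x)²/(24EI) = -2·(16/3)²·(8-(16/3))²/(24·20000) = -128/151875 m
Superposition: y = Σ y_i = -8576/2278125 m ≈ -0.003764 m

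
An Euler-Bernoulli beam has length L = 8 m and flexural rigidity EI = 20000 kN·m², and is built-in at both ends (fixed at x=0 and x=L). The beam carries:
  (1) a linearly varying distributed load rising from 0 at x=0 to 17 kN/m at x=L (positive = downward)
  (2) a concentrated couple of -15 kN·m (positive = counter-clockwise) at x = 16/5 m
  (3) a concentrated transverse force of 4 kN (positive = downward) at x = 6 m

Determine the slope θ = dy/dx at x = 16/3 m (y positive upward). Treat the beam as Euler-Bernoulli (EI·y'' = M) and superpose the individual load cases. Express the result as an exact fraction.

Load 1 — triangular load w₀=17 kN/m (0→w₀ over full span):
  θ_1 = -w₀(2x(L-x)(L-2x)(x+2L)+x²(L-x)²)/(120LEI) = -17·(2·(16/3)·(8-(16/3))·(8-2·(16/3))·((16/3)+2·8)+(16/3)²·(8-(16/3))²)/(120·8·20000) = 952/759375 rad
Load 2 — applied couple M₀=-15 kN·m at a=16/5 m (b=L-a=24/5):
  θ_2 = (R_Ax²/2 - M_Ax - M₀(x-a))/EI  [x>a] with R_A=-27/10, M_A=-9/5 = ((-27/10)·(16/3)²/2 - (-9/5)·(16/3) - (-15)·((16/3)-(16/5)))/20000 = 1/6250 rad
Load 3 — point force P=4 kN at a=6 m (b=L-a=2):
  θ_3 = -Pb²x(2aL-(3a+b)x)/(2L³EI)  [x≤a] = -4·2²·(16/3)·(2·6·8-(3·6+2)·(16/3))/(2·8³·20000) = 1/22500 rad
Superposition: θ = Σ θ_i = 4429/3037500 rad ≈ 0.001458 rad

θ(16/3) = 4429/3037500 rad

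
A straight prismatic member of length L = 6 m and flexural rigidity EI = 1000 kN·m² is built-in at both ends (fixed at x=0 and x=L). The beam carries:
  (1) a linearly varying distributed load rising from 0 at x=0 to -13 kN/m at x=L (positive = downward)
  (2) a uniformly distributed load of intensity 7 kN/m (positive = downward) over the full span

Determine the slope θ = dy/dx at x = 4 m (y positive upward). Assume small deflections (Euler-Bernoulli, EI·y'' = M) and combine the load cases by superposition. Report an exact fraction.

Load 1 — triangular load w₀=-13 kN/m (0→w₀ over full span):
  θ_1 = -w₀(2x(L-x)(L-2x)(x+2L)+x²(L-x)²)/(120LEI) = -(-13)·(2·4·(6-4)·(6-2·4)·(4+2·6)+4²·(6-4)²)/(120·6·1000) = -91/11250 rad
Load 2 — uniform load w=7 kN/m over full span:
  θ_2 = -wx(L-x)(L-2x)/(12EI) = -7·4·(6-4)·(6-2·4)/(12·1000) = 7/750 rad
Superposition: θ = Σ θ_i = 7/5625 rad ≈ 0.001244 rad

θ(4) = 7/5625 rad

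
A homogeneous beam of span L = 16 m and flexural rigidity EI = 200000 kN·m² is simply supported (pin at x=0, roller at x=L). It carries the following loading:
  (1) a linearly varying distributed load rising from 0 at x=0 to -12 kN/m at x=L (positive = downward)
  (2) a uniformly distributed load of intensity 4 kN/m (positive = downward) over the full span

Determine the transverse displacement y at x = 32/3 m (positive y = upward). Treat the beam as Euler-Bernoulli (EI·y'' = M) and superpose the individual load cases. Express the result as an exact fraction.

y(32/3) = 2048/253125 m

Load 1 — triangular load w₀=-12 kN/m (0→w₀ over full span):
  y_1 = -w₀x(7L⁴-10L²x²+3x⁴)/(360LEI) = -(-12)·(32/3)·(7·16⁴-10·16²·(32/3)²+3·(32/3)⁴)/(360·16·200000) = 17408/759375 m
Load 2 — uniform load w=4 kN/m over full span:
  y_2 = -wx(L³-2Lx²+x³)/(24EI) = -4·(32/3)·(16³-2·16·(32/3)²+(32/3)³)/(24·200000) = -11264/759375 m
Superposition: y = Σ y_i = 2048/253125 m ≈ 0.008091 m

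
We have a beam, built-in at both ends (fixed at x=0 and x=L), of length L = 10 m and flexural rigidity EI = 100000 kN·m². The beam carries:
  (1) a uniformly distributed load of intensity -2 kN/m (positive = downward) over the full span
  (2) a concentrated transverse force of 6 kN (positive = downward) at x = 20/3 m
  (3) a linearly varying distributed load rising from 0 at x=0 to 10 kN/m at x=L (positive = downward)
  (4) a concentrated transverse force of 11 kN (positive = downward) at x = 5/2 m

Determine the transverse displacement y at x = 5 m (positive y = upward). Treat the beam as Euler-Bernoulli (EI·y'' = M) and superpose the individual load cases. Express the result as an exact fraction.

Load 1 — uniform load w=-2 kN/m over full span:
  y_1 = -wx²(L-x)²/(24EI) = -(-2)·5²·(10-5)²/(24·100000) = 1/1920 m
Load 2 — point force P=6 kN at a=20/3 m (b=L-a=10/3):
  y_2 = -Pb²x²(3aL-(3a+b)x)/(6L³EI)  [x≤a] = -6·(10/3)²·5²·(3·(20/3)·10-(3·(20/3)+(10/3))·5)/(6·10³·100000) = -1/4320 m
Load 3 — triangular load w₀=10 kN/m (0→w₀ over full span):
  y_3 = -w₀x²(L-x)²(x+2L)/(120LEI) = -10·5²·(10-5)²·(5+2·10)/(120·10·100000) = -1/768 m
Load 4 — point force P=11 kN at a=5/2 m (b=L-a=15/2):
  y_4 = -Pa²(L-x)²(3bL-(3b+a)(L-x))/(6L³EI)  [x>a] = -11·(5/2)²·(10-5)²·(3·(15/2)·10-(3·(15/2)+(5/2))·(10-5))/(6·10³·100000) = -11/38400 m
Superposition: y = Σ y_i = -449/345600 m ≈ -0.001299 m

y(5) = -449/345600 m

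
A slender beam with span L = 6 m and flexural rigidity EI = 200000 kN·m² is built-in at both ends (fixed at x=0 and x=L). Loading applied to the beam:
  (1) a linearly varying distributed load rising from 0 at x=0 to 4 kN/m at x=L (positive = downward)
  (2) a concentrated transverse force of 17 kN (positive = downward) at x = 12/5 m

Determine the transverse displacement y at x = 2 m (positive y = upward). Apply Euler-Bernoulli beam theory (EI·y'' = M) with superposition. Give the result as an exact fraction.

Load 1 — triangular load w₀=4 kN/m (0→w₀ over full span):
  y_1 = -w₀x²(L-x)²(x+2L)/(120LEI) = -4·2²·(6-2)²·(2+2·6)/(120·6·200000) = -7/281250 m
Load 2 — point force P=17 kN at a=12/5 m (b=L-a=18/5):
  y_2 = -Pb²x²(3aL-(3a+b)x)/(6L³EI)  [x≤a] = -17·(18/5)²·2²·(3·(12/5)·6-(3·(12/5)+(18/5))·2)/(6·6³·200000) = -459/6250000 m
Superposition: y = Σ y_i = -5531/56250000 m ≈ -0.000098 m

y(2) = -5531/56250000 m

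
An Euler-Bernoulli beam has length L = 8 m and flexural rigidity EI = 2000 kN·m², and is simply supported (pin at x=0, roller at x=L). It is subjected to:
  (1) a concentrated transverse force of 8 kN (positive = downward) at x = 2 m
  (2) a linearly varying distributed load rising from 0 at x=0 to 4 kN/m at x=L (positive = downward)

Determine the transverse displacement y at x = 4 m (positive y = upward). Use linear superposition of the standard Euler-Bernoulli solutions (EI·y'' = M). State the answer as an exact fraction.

Load 1 — point force P=8 kN at a=2 m (b=L-a=6):
  y_1 = -Pa(L-x)(2Lx-a²-x²)/(6LEI)  [x>a] = -8·2·(8-4)·(2·8·4-2²-4²)/(6·8·2000) = -11/375 m
Load 2 — triangular load w₀=4 kN/m (0→w₀ over full span):
  y_2 = -w₀x(7L⁴-10L²x²+3x⁴)/(360LEI) = -4·4·(7·8⁴-10·8²·4²+3·4⁴)/(360·8·2000) = -4/75 m
Superposition: y = Σ y_i = -31/375 m ≈ -0.082667 m

y(4) = -31/375 m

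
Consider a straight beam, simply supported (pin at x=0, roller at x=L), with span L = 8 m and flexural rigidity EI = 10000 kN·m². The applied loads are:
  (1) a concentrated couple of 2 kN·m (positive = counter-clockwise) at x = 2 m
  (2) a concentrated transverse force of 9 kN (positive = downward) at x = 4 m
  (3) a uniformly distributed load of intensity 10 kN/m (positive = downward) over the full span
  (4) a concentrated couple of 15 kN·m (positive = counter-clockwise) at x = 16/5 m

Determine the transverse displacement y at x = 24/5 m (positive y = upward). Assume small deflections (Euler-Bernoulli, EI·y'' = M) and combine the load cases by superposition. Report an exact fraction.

y(24/5) = -1781/31250 m

Load 1 — applied couple M₀=2 kN·m at a=2 m (b=L-a=6):
  y_1 = (M₀x³/(6L)-M₀(x-a)²/2+C₁x)/EI  [x>a] with C₁=M₀(3b²-L²)/(6L)=11/6 = (2·(24/5)³/(6·8)-2·((24/5)-2)²/2+(11/6)·(24/5))/10000 = 87/156250 m
Load 2 — point force P=9 kN at a=4 m (b=L-a=4):
  y_2 = -Pa(L-x)(2Lx-a²-x²)/(6LEI)  [x>a] = -9·4·(8-(24/5))·(2·8·(24/5)-4²-(24/5)²)/(6·8·10000) = -708/78125 m
Load 3 — uniform load w=10 kN/m over full span:
  y_3 = -wx(L³-2Lx²+x³)/(24EI) = -10·(24/5)·(8³-2·8·(24/5)²+(24/5)³)/(24·10000) = -3968/78125 m
Load 4 — applied couple M₀=15 kN·m at a=16/5 m (b=L-a=24/5):
  y_4 = (M₀x³/(6L)-M₀(x-a)²/2+C₁x)/EI  [x>a] with C₁=M₀(3b²-L²)/(6L)=8/5 = (15·(24/5)³/(6·8)-15·((24/5)-(16/5))²/2+(8/5)·(24/5))/10000 = 36/15625 m
Superposition: y = Σ y_i = -1781/31250 m ≈ -0.056992 m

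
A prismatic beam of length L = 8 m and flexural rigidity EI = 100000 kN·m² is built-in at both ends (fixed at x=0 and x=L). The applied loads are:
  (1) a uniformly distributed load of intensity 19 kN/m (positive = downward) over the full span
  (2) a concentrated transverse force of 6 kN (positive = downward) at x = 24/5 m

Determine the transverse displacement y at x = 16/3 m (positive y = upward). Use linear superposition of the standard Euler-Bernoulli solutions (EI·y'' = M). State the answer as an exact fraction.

Load 1 — uniform load w=19 kN/m over full span:
  y_1 = -wx²(L-x)²/(24EI) = -19·(16/3)²·(8-(16/3))²/(24·100000) = -1216/759375 m
Load 2 — point force P=6 kN at a=24/5 m (b=L-a=16/5):
  y_2 = -Pa²(L-x)²(3bL-(3b+a)(L-x))/(6L³EI)  [x>a] = -6·(24/5)²·(8-(16/3))²·(3·(16/5)·8-(3·(16/5)+(24/5))·(8-(16/3)))/(6·8³·100000) = -48/390625 m
Superposition: y = Σ y_i = -163664/94921875 m ≈ -0.001724 m

y(16/3) = -163664/94921875 m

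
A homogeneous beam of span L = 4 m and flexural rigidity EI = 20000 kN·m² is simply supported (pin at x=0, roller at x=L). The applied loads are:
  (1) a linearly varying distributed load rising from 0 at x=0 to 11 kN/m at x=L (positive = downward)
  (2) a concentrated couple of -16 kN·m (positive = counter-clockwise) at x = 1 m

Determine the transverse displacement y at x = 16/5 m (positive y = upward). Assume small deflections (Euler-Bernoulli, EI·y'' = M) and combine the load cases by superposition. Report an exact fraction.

y(16/5) = -35227/39062500 m

Load 1 — triangular load w₀=11 kN/m (0→w₀ over full span):
  y_1 = -w₀x(7L⁴-10L²x²+3x⁴)/(360LEI) = -11·(16/5)·(7·4⁴-10·4²·(16/5)²+3·(16/5)⁴)/(360·4·20000) = -5588/9765625 m
Load 2 — applied couple M₀=-16 kN·m at a=1 m (b=L-a=3):
  y_2 = (M₀x³/(6L)-M₀(x-a)²/2+C₁x)/EI  [x>a] with C₁=M₀(3b²-L²)/(6L)=-22/3 = ((-16)·(16/5)³/(6·4)-(-16)·((16/5)-1)²/2+(-22/3)·(16/5))/20000 = -103/312500 m
Superposition: y = Σ y_i = -35227/39062500 m ≈ -0.000902 m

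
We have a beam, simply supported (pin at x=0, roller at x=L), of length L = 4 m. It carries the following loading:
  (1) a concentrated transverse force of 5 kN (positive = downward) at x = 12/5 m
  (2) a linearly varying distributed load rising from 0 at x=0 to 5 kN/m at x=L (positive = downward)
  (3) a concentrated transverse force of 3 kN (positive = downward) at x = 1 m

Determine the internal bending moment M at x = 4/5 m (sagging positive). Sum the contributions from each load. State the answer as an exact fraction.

M(4/5) = 149/25 kN·m

Load 1 — point force P=5 kN at a=12/5 m (b=L-a=8/5):
  M_1 = Pbx/L  [x≤a] = 5·(8/5)·(4/5)/4 = 8/5 kN·m
Load 2 — triangular load w₀=5 kN/m (0→w₀ over full span):
  M_2 = w₀Lx/6 - w₀x³/(6L) = 5·4·(4/5)/6 - 5·(4/5)³/(6·4) = 64/25 kN·m
Load 3 — point force P=3 kN at a=1 m (b=L-a=3):
  M_3 = Pbx/L  [x≤a] = 3·3·(4/5)/4 = 9/5 kN·m
Superposition: M = Σ M_i = 149/25 kN·m ≈ 5.960000 kN·m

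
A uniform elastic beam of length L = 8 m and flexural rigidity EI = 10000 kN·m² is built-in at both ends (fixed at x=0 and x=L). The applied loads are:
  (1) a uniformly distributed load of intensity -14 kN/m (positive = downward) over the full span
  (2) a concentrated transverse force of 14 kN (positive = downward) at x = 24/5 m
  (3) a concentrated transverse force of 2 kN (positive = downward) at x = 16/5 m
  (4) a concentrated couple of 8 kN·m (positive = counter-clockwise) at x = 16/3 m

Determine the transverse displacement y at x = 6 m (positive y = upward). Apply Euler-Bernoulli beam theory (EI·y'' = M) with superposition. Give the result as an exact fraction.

y(6) = 3371/562500 m

Load 1 — uniform load w=-14 kN/m over full span:
  y_1 = -wx²(L-x)²/(24EI) = -(-14)·6²·(8-6)²/(24·10000) = 21/2500 m
Load 2 — point force P=14 kN at a=24/5 m (b=L-a=16/5):
  y_2 = -Pa²(L-x)²(3bL-(3b+a)(L-x))/(6L³EI)  [x>a] = -14·(24/5)²·(8-6)²·(3·(16/5)·8-(3·(16/5)+(24/5))·(8-6))/(6·8³·10000) = -63/31250 m
Load 3 — point force P=2 kN at a=16/5 m (b=L-a=24/5):
  y_3 = -Pa²(L-x)²(3bL-(3b+a)(L-x))/(6L³EI)  [x>a] = -2·(16/5)²·(8-6)²·(3·(24/5)·8-(3·(24/5)+(16/5))·(8-6))/(6·8³·10000) = -2/9375 m
Load 4 — applied couple M₀=8 kN·m at a=16/3 m (b=L-a=8/3):
  y_4 = (R_Ax³/6 - M_Ax²/2 - M₀(x-a)²/2)/EI  [x>a] with R_A=4/3, M_A=8/3 = ((4/3)·6³/6 - (8/3)·6²/2 - 8·(6-(16/3))²/2)/10000 = -1/5625 m
Superposition: y = Σ y_i = 3371/562500 m ≈ 0.005993 m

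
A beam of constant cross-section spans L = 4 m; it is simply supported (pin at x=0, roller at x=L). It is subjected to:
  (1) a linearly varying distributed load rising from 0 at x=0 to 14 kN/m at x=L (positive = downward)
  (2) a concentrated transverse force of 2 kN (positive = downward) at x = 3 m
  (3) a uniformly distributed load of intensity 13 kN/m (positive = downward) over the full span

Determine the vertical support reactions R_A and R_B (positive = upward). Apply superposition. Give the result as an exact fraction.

R_A = 215/6 kN, R_B = 277/6 kN

Load 1 — triangular load w₀=14 kN/m (0→w₀ over full span):
  R_A = w₀L/6 = 14·4/6 = 28/3 kN
  R_B = w₀L/3 = 14·4/3 = 56/3 kN
Load 2 — point force P=2 kN at a=3 m (b=L-a=1):
  R_A = Pb/L = 2·1/4 = 1/2 kN
  R_B = Pa/L = 2·3/4 = 3/2 kN
Load 3 — uniform load w=13 kN/m over full span:
  R_A = wL/2 = 13·4/2 = 26 kN
  R_B = wL/2 = 13·4/2 = 26 kN
Superposition: R_A = 215/6 kN, R_B = 277/6 kN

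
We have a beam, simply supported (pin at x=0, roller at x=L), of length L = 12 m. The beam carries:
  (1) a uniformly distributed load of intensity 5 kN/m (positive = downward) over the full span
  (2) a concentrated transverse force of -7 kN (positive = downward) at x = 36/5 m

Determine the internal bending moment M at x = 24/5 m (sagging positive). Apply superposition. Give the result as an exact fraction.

Load 1 — uniform load w=5 kN/m over full span:
  M_1 = wx(L-x)/2 = 5·(24/5)·(12-(24/5))/2 = 432/5 kN·m
Load 2 — point force P=-7 kN at a=36/5 m (b=L-a=24/5):
  M_2 = Pbx/L  [x≤a] = (-7)·(24/5)·(24/5)/12 = -336/25 kN·m
Superposition: M = Σ M_i = 1824/25 kN·m ≈ 72.960000 kN·m

M(24/5) = 1824/25 kN·m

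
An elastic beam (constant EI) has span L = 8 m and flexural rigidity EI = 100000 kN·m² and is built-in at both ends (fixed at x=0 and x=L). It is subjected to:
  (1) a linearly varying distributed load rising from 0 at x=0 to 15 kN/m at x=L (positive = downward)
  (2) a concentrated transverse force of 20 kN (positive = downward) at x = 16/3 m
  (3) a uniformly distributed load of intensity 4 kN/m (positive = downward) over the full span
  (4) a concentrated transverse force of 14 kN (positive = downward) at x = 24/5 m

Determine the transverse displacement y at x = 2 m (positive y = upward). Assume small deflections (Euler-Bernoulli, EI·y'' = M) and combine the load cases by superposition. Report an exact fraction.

Load 1 — triangular load w₀=15 kN/m (0→w₀ over full span):
  y_1 = -w₀x²(L-x)²(x+2L)/(120LEI) = -15·2²·(8-2)²·(2+2·8)/(120·8·100000) = -81/200000 m
Load 2 — point force P=20 kN at a=16/3 m (b=L-a=8/3):
  y_2 = -Pb²x²(3aL-(3a+b)x)/(6L³EI)  [x≤a] = -20·(8/3)²·2²·(3·(16/3)·8-(3·(16/3)+(8/3))·2)/(6·8³·100000) = -17/101250 m
Load 3 — uniform load w=4 kN/m over full span:
  y_3 = -wx²(L-x)²/(24EI) = -4·2²·(8-2)²/(24·100000) = -3/12500 m
Load 4 — point force P=14 kN at a=24/5 m (b=L-a=16/5):
  y_4 = -Pb²x²(3aL-(3a+b)x)/(6L³EI)  [x≤a] = -14·(16/5)²·2²·(3·(24/5)·8-(3·(24/5)+(16/5))·2)/(6·8³·100000) = -7/46875 m
Superposition: y = Σ y_i = -77941/81000000 m ≈ -0.000962 m

y(2) = -77941/81000000 m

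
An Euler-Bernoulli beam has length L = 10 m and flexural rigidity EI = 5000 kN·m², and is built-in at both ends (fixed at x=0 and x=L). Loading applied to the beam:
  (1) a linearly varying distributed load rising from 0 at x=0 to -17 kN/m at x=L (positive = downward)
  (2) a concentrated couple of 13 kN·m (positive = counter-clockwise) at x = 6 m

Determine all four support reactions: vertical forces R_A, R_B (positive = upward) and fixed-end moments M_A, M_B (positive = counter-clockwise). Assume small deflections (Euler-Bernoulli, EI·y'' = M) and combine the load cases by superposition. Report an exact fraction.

Load 1 — triangular load w₀=-17 kN/m (0→w₀ over full span):
  R_A = 3w₀L/20 = 3·(-17)·10/20 = -51/2 kN
  M_A = w₀L²/30 = (-17)·10²/30 = -170/3 kN·m
  R_B = 7w₀L/20 = 7·(-17)·10/20 = -119/2 kN
  M_B = -w₀L²/20 = -(-17)·10²/20 = 85 kN·m
Load 2 — applied couple M₀=13 kN·m at a=6 m (b=L-a=4):
  R_A = 6M₀ab/L³ = 6·13·6·4/10³ = 234/125 kN
  M_A = M₀b(2a-b)/L² = 13·4·(2·6-4)/10² = 104/25 kN·m
  R_B = -6M₀ab/L³ = -6·13·6·4/10³ = -234/125 kN
  M_B = M₀a(2b-a)/L² = 13·6·(2·4-6)/10² = 39/25 kN·m
Superposition: R_A = -5907/250 kN, M_A = -3938/75 kN·m, R_B = -15343/250 kN, M_B = 2164/25 kN·m

R_A = -5907/250 kN, M_A = -3938/75 kN·m, R_B = -15343/250 kN, M_B = 2164/25 kN·m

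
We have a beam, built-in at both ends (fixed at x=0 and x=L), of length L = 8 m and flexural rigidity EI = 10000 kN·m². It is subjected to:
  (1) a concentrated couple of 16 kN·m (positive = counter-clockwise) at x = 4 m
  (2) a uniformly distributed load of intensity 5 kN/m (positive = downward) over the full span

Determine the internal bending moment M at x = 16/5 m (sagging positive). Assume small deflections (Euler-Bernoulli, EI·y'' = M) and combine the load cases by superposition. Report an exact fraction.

M(16/5) = 52/3 kN·m

Load 1 — applied couple M₀=16 kN·m at a=4 m (b=L-a=4):
  M_1 = R_Ax - M_A  [x≤a] with R_A=3, M_A=4 = 3·(16/5) - 4 = 28/5 kN·m
Load 2 — uniform load w=5 kN/m over full span:
  M_2 = wLx/2 - wL²/12 - wx²/2 = 5·8·(16/5)/2 - 5·8²/12 - 5·(16/5)²/2 = 176/15 kN·m
Superposition: M = Σ M_i = 52/3 kN·m ≈ 17.333333 kN·m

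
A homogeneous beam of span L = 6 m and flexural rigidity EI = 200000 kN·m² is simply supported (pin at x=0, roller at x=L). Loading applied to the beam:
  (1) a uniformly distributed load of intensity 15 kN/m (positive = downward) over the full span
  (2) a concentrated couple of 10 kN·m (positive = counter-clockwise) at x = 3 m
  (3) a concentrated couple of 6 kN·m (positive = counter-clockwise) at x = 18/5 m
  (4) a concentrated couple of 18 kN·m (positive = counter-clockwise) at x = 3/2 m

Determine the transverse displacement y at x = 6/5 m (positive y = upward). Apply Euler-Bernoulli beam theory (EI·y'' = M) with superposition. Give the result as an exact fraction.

y(6/5) = -70299/100000000 m

Load 1 — uniform load w=15 kN/m over full span:
  y_1 = -wx(L³-2Lx²+x³)/(24EI) = -15·(6/5)·(6³-2·6·(6/5)²+(6/5)³)/(24·200000) = -2349/3125000 m
Load 2 — applied couple M₀=10 kN·m at a=3 m (b=L-a=3):
  y_2 = (M₀x³/(6L)+C₁x)/EI  [x≤a] with C₁=M₀(3b²-L²)/(6L)=-5/2 = (10·(6/5)³/(6·6)+(-5/2)·(6/5))/200000 = -63/5000000 m
Load 3 — applied couple M₀=6 kN·m at a=18/5 m (b=L-a=12/5):
  y_3 = (M₀x³/(6L)+C₁x)/EI  [x≤a] with C₁=M₀(3b²-L²)/(6L)=-78/25 = (6·(6/5)³/(6·6)+(-78/25)·(6/5))/200000 = -27/1562500 m
Load 4 — applied couple M₀=18 kN·m at a=3/2 m (b=L-a=9/2):
  y_4 = (M₀x³/(6L)+C₁x)/EI  [x≤a] with C₁=M₀(3b²-L²)/(6L)=99/8 = (18·(6/5)³/(6·6)+(99/8)·(6/5))/200000 = 7857/100000000 m
Superposition: y = Σ y_i = -70299/100000000 m ≈ -0.000703 m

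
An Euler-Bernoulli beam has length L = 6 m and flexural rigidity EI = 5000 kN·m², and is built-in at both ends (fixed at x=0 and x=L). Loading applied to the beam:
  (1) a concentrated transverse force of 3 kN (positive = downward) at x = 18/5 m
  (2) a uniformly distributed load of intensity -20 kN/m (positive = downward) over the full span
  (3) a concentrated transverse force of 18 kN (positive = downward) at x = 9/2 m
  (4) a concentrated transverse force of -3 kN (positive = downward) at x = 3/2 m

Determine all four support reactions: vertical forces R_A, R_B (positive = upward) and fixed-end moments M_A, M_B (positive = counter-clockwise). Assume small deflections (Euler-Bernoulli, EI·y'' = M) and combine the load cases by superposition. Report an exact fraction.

Load 1 — point force P=3 kN at a=18/5 m (b=L-a=12/5):
  R_A = Pb²(3a+b)/L³ = 3·(12/5)²·(3·(18/5)+(12/5))/6³ = 132/125 kN
  M_A = Pab²/L² = 3·(18/5)·(12/5)²/6² = 216/125 kN·m
  R_B = Pa²(a+3b)/L³ = 3·(18/5)²·((18/5)+3·(12/5))/6³ = 243/125 kN
  M_B = -Pa²b/L² = -3·(18/5)²·(12/5)/6² = -324/125 kN·m
Load 2 — uniform load w=-20 kN/m over full span:
  R_A = wL/2 = (-20)·6/2 = -60 kN
  M_A = wL²/12 = (-20)·6²/12 = -60 kN·m
  R_B = wL/2 = (-20)·6/2 = -60 kN
  M_B = -wL²/12 = -(-20)·6²/12 = 60 kN·m
Load 3 — point force P=18 kN at a=9/2 m (b=L-a=3/2):
  R_A = Pb²(3a+b)/L³ = 18·(3/2)²·(3·(9/2)+(3/2))/6³ = 45/16 kN
  M_A = Pab²/L² = 18·(9/2)·(3/2)²/6² = 81/16 kN·m
  R_B = Pa²(a+3b)/L³ = 18·(9/2)²·((9/2)+3·(3/2))/6³ = 243/16 kN
  M_B = -Pa²b/L² = -18·(9/2)²·(3/2)/6² = -243/16 kN·m
Load 4 — point force P=-3 kN at a=3/2 m (b=L-a=9/2):
  R_A = Pb²(3a+b)/L³ = (-3)·(9/2)²·(3·(3/2)+(9/2))/6³ = -81/32 kN
  M_A = Pab²/L² = (-3)·(3/2)·(9/2)²/6² = -81/32 kN·m
  R_B = Pa²(a+3b)/L³ = (-3)·(3/2)²·((3/2)+3·(9/2))/6³ = -15/32 kN
  M_B = -Pa²b/L² = -(-3)·(3/2)²·(9/2)/6² = 27/32 kN·m
Superposition: R_A = -234651/4000 kN, M_A = -222963/4000 kN·m, R_B = -173349/4000 kN, M_B = 172257/4000 kN·m

R_A = -234651/4000 kN, M_A = -222963/4000 kN·m, R_B = -173349/4000 kN, M_B = 172257/4000 kN·m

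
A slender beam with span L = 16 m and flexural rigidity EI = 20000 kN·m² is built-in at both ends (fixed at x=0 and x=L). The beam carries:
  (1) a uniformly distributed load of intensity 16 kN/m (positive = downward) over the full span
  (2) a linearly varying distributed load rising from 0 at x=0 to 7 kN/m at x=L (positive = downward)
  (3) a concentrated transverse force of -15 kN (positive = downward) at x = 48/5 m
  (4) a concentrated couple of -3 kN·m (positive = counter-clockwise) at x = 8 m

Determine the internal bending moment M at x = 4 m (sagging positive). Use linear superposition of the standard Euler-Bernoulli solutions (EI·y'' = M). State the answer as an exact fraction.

Load 1 — uniform load w=16 kN/m over full span:
  M_1 = wLx/2 - wL²/12 - wx²/2 = 16·16·4/2 - 16·16²/12 - 16·4²/2 = 128/3 kN·m
Load 2 — triangular load w₀=7 kN/m (0→w₀ over full span):
  M_2 = 3w₀Lx/20 - w₀L²/30 - w₀x³/(6L) = 3·7·16·4/20 - 7·16²/30 - 7·4³/(6·16) = 14/5 kN·m
Load 3 — point force P=-15 kN at a=48/5 m (b=L-a=32/5):
  M_3 = Pb²(3a+b)x/L³ - Pab²/L²  [x≤a] = (-15)·(32/5)²·(3·(48/5)+(32/5))·4/16³ - (-15)·(48/5)·(32/5)²/16² = 48/25 kN·m
Load 4 — applied couple M₀=-3 kN·m at a=8 m (b=L-a=8):
  M_4 = R_Ax - M_A  [x≤a] with R_A=-9/32, M_A=-3/4 = (-9/32)·4 - (-3/4) = -3/8 kN·m
Superposition: M = Σ M_i = 28207/600 kN·m ≈ 47.011667 kN·m

M(4) = 28207/600 kN·m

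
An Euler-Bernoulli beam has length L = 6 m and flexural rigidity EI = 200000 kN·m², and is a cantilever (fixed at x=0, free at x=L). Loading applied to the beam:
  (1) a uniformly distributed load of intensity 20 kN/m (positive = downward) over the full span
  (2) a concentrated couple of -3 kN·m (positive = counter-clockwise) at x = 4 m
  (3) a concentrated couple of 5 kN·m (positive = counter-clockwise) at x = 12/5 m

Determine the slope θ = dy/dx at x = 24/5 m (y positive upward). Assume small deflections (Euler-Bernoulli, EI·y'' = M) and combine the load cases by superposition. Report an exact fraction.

Load 1 — uniform load w=20 kN/m over full span:
  θ_1 = -wx(x²-3Lx+3L²)/(6EI) = -20·(24/5)·((24/5)²-3·6·(24/5)+3·6²)/(6·200000) = -279/78125 rad
Load 2 — applied couple M₀=-3 kN·m at a=4 m (b=L-a=2):
  θ_2 = M₀a/EI  [x>a] = (-3)·4/200000 = -3/50000 rad
Load 3 — applied couple M₀=5 kN·m at a=12/5 m (b=L-a=18/5):
  θ_3 = M₀a/EI  [x>a] = 5·(12/5)/200000 = 3/50000 rad
Superposition: θ = Σ θ_i = -279/78125 rad ≈ -0.003571 rad

θ(24/5) = -279/78125 rad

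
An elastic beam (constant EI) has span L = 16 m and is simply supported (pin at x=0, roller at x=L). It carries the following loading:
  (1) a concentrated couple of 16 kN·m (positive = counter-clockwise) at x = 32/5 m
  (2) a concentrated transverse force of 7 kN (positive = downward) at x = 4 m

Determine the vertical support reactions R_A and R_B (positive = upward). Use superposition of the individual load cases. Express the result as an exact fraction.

Load 1 — applied couple M₀=16 kN·m at a=32/5 m (b=L-a=48/5):
  R_A = M₀/L = 16/16 = 1 kN
  R_B = -M₀/L = -16/16 = -1 kN
Load 2 — point force P=7 kN at a=4 m (b=L-a=12):
  R_A = Pb/L = 7·12/16 = 21/4 kN
  R_B = Pa/L = 7·4/16 = 7/4 kN
Superposition: R_A = 25/4 kN, R_B = 3/4 kN

R_A = 25/4 kN, R_B = 3/4 kN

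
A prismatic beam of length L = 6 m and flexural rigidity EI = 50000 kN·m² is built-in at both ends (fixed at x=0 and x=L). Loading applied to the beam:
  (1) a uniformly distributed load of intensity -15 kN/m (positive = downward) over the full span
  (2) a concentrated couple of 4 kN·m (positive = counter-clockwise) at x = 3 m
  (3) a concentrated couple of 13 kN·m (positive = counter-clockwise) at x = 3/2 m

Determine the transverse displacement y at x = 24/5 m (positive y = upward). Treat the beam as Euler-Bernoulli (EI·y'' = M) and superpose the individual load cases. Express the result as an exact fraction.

Load 1 — uniform load w=-15 kN/m over full span:
  y_1 = -wx²(L-x)²/(24EI) = -(-15)·(24/5)²·(6-(24/5))²/(24·50000) = 162/390625 m
Load 2 — applied couple M₀=4 kN·m at a=3 m (b=L-a=3):
  y_2 = (R_Ax³/6 - M_Ax²/2 - M₀(x-a)²/2)/EI  [x>a] with R_A=1, M_A=1 = (1·(24/5)³/6 - 1·(24/5)²/2 - 4·((24/5)-3)²/2)/50000 = 27/3125000 m
Load 3 — applied couple M₀=13 kN·m at a=3/2 m (b=L-a=9/2):
  y_3 = (R_Ax³/6 - M_Ax²/2 - M₀(x-a)²/2)/EI  [x>a] with R_A=39/16, M_A=-39/16 = ((39/16)·(24/5)³/6 - (-39/16)·(24/5)²/2 - 13·((24/5)-(3/2))²/2)/50000 = 2223/50000000 m
Superposition: y = Σ y_i = 23391/50000000 m ≈ 0.000468 m

y(24/5) = 23391/50000000 m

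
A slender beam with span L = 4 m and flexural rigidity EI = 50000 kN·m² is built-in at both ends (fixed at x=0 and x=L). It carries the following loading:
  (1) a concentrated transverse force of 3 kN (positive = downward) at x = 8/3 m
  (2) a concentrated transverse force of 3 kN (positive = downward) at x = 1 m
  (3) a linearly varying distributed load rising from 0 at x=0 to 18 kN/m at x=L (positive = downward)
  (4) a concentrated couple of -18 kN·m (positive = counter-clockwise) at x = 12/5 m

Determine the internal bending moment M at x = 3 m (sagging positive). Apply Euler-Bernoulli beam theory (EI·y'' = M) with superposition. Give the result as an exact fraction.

Load 1 — point force P=3 kN at a=8/3 m (b=L-a=4/3):
  M_1 = Pa²(a+3b)(L-x)/L³ - Pa²b/L²  [x>a] = 3·(8/3)²·((8/3)+3·(4/3))·(4-3)/4³ - 3·(8/3)²·(4/3)/4² = 4/9 kN·m
Load 2 — point force P=3 kN at a=1 m (b=L-a=3):
  M_2 = Pa²(a+3b)(L-x)/L³ - Pa²b/L²  [x>a] = 3·1²·(1+3·3)·(4-3)/4³ - 3·1²·3/4² = -3/32 kN·m
Load 3 — triangular load w₀=18 kN/m (0→w₀ over full span):
  M_3 = 3w₀Lx/20 - w₀L²/30 - w₀x³/(6L) = 3·18·4·3/20 - 18·4²/30 - 18·3³/(6·4) = 51/20 kN·m
Load 4 — applied couple M₀=-18 kN·m at a=12/5 m (b=L-a=8/5):
  M_4 = R_Ax - M_A - M₀  [x>a] with R_A=-162/25, M_A=-144/25 = (-162/25)·3 - (-144/25) - (-18) = 108/25 kN·m
Superposition: M = Σ M_i = 51989/7200 kN·m ≈ 7.220694 kN·m

M(3) = 51989/7200 kN·m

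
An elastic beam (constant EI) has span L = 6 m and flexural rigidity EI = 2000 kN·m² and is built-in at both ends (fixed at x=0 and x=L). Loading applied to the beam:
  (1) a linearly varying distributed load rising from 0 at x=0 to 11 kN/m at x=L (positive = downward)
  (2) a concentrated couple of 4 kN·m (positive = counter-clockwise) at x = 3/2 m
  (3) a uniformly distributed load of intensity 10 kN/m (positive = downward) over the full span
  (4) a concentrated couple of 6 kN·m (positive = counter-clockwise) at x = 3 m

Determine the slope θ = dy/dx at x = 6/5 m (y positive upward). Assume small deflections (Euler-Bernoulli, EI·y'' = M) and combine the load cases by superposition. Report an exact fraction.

Load 1 — triangular load w₀=11 kN/m (0→w₀ over full span):
  θ_1 = -w₀(2x(L-x)(L-2x)(x+2L)+x²(L-x)²)/(120LEI) = -11·(2·(6/5)·(6-(6/5))·(6-2·(6/5))·((6/5)+2·6)+(6/5)²·(6-(6/5))²)/(120·6·2000) = -693/156250 rad
Load 2 — applied couple M₀=4 kN·m at a=3/2 m (b=L-a=9/2):
  θ_2 = (R_Ax²/2 - M_Ax)/EI  [x≤a] with R_A=3/4, M_A=-3/4 = ((3/4)·(6/5)²/2 - (-3/4)·(6/5))/2000 = 9/12500 rad
Load 3 — uniform load w=10 kN/m over full span:
  θ_3 = -wx(L-x)(L-2x)/(12EI) = -10·(6/5)·(6-(6/5))·(6-2·(6/5))/(12·2000) = -27/3125 rad
Load 4 — applied couple M₀=6 kN·m at a=3 m (b=L-a=3):
  θ_4 = (R_Ax²/2 - M_Ax)/EI  [x≤a] with R_A=3/2, M_A=3/2 = ((3/2)·(6/5)²/2 - (3/2)·(6/5))/2000 = -9/25000 rad
Superposition: θ = Σ θ_i = -7947/625000 rad ≈ -0.012715 rad

θ(6/5) = -7947/625000 rad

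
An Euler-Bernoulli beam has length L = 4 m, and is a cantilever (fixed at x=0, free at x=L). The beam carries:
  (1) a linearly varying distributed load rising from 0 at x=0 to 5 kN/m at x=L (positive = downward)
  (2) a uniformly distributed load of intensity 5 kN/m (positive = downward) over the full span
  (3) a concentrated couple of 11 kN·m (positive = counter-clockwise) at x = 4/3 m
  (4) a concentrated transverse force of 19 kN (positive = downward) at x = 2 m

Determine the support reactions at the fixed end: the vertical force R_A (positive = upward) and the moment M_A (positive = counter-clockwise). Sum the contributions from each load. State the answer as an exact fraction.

R_A = 49 kN, M_A = 281/3 kN·m

Load 1 — triangular load w₀=5 kN/m (0→w₀ over full span):
  R_A = w₀L/2 = 5·4/2 = 10 kN
  M_A = w₀L²/3 = 5·4²/3 = 80/3 kN·m
Load 2 — uniform load w=5 kN/m over full span:
  R_A = wL = 5·4 = 20 kN
  M_A = wL²/2 = 5·4²/2 = 40 kN·m
Load 3 — applied couple M₀=11 kN·m at a=4/3 m (b=L-a=8/3):
  R_A = 0 kN
  M_A = -M₀ = -11 kN·m
Load 4 — point force P=19 kN at a=2 m (b=L-a=2):
  R_A = P = 19 kN
  M_A = Pa = 19·2 = 38 kN·m
Superposition: R_A = 49 kN, M_A = 281/3 kN·m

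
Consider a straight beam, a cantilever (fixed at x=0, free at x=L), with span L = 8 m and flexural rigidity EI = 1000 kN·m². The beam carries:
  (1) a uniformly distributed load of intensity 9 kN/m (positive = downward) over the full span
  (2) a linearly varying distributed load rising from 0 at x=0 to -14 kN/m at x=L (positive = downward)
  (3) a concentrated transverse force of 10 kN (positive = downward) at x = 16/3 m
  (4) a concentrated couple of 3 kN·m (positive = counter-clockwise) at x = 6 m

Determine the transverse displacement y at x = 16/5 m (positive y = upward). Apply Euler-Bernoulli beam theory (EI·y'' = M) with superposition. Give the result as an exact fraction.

y(16/5) = -186576/1953125 m

Load 1 — uniform load w=9 kN/m over full span:
  y_1 = -wx²(x²-4Lx+6L²)/(24EI) = -9·(16/5)²·((16/5)²-4·8·(16/5)+6·8²)/(24·1000) = -87552/78125 m
Load 2 — triangular load w₀=-14 kN/m (0→w₀ over full span):
  y_2 = (w₀Lx³/12-w₀L²x²/6-w₀x⁵/(120L))/EI = ((-14)·8·(16/5)³/12-(-14)·8²·(16/5)²/6-(-14)·(16/5)⁵/(120·8))/1000 = 7196672/5859375 m
Load 3 — point force P=10 kN at a=16/3 m (b=L-a=8/3):
  y_3 = -Px²(3a-x)/(6EI)  [x≤a] = -10·(16/5)²·(3·(16/3)-(16/5))/(6·1000) = -2048/9375 m
Load 4 — applied couple M₀=3 kN·m at a=6 m (b=L-a=2):
  y_4 = M₀x²/(2EI)  [x≤a] = 3·(16/5)²/(2·1000) = 48/3125 m
Superposition: y = Σ y_i = -186576/1953125 m ≈ -0.095527 m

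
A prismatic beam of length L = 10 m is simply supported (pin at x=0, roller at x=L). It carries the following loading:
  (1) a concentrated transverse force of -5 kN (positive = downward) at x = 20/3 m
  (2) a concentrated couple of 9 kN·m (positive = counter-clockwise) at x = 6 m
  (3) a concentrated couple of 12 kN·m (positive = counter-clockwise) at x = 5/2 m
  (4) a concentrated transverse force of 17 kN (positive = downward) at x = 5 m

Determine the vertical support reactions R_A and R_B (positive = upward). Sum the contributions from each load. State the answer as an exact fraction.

Load 1 — point force P=-5 kN at a=20/3 m (b=L-a=10/3):
  R_A = Pb/L = (-5)·(10/3)/10 = -5/3 kN
  R_B = Pa/L = (-5)·(20/3)/10 = -10/3 kN
Load 2 — applied couple M₀=9 kN·m at a=6 m (b=L-a=4):
  R_A = M₀/L = 9/10 kN
  R_B = -M₀/L = -9/10 kN
Load 3 — applied couple M₀=12 kN·m at a=5/2 m (b=L-a=15/2):
  R_A = M₀/L = 12/10 = 6/5 kN
  R_B = -M₀/L = -12/10 = -6/5 kN
Load 4 — point force P=17 kN at a=5 m (b=L-a=5):
  R_A = Pb/L = 17·5/10 = 17/2 kN
  R_B = Pa/L = 17·5/10 = 17/2 kN
Superposition: R_A = 134/15 kN, R_B = 46/15 kN

R_A = 134/15 kN, R_B = 46/15 kN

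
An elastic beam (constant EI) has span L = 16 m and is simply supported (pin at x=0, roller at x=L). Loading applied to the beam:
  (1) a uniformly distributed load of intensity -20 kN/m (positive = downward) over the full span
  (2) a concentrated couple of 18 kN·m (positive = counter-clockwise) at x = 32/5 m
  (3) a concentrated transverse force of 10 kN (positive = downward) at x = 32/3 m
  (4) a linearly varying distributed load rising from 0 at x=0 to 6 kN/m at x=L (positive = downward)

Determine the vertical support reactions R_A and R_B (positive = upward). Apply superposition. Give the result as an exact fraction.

Load 1 — uniform load w=-20 kN/m over full span:
  R_A = wL/2 = (-20)·16/2 = -160 kN
  R_B = wL/2 = (-20)·16/2 = -160 kN
Load 2 — applied couple M₀=18 kN·m at a=32/5 m (b=L-a=48/5):
  R_A = M₀/L = 18/16 = 9/8 kN
  R_B = -M₀/L = -18/16 = -9/8 kN
Load 3 — point force P=10 kN at a=32/3 m (b=L-a=16/3):
  R_A = Pb/L = 10·(16/3)/16 = 10/3 kN
  R_B = Pa/L = 10·(32/3)/16 = 20/3 kN
Load 4 — triangular load w₀=6 kN/m (0→w₀ over full span):
  R_A = w₀L/6 = 6·16/6 = 16 kN
  R_B = w₀L/3 = 6·16/3 = 32 kN
Superposition: R_A = -3349/24 kN, R_B = -2939/24 kN

R_A = -3349/24 kN, R_B = -2939/24 kN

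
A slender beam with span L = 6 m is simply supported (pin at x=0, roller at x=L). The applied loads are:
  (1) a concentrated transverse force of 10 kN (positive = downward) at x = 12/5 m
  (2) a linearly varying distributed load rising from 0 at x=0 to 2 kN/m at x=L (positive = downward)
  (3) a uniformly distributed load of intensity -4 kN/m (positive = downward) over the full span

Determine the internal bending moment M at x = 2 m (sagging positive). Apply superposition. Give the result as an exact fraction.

Load 1 — point force P=10 kN at a=12/5 m (b=L-a=18/5):
  M_1 = Pbx/L  [x≤a] = 10·(18/5)·2/6 = 12 kN·m
Load 2 — triangular load w₀=2 kN/m (0→w₀ over full span):
  M_2 = w₀Lx/6 - w₀x³/(6L) = 2·6·2/6 - 2·2³/(6·6) = 32/9 kN·m
Load 3 — uniform load w=-4 kN/m over full span:
  M_3 = wx(L-x)/2 = (-4)·2·(6-2)/2 = -16 kN·m
Superposition: M = Σ M_i = -4/9 kN·m ≈ -0.444444 kN·m

M(2) = -4/9 kN·m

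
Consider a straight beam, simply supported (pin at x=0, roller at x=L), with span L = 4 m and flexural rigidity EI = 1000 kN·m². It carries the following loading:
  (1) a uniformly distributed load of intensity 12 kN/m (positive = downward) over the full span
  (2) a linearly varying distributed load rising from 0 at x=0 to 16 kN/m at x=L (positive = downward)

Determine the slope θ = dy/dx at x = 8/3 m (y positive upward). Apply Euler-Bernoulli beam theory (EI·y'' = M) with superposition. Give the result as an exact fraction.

θ(8/3) = 3796/151875 rad

Load 1 — uniform load w=12 kN/m over full span:
  θ_1 = -w(L³-6Lx²+4x³)/(24EI) = -12·(4³-6·4·(8/3)²+4·(8/3)³)/(24·1000) = 52/3375 rad
Load 2 — triangular load w₀=16 kN/m (0→w₀ over full span):
  θ_2 = -w₀(7L⁴-30L²x²+15x⁴)/(360LEI) = -16·(7·4⁴-30·4²·(8/3)²+15·(8/3)⁴)/(360·4·1000) = 1456/151875 rad
Superposition: θ = Σ θ_i = 3796/151875 rad ≈ 0.024994 rad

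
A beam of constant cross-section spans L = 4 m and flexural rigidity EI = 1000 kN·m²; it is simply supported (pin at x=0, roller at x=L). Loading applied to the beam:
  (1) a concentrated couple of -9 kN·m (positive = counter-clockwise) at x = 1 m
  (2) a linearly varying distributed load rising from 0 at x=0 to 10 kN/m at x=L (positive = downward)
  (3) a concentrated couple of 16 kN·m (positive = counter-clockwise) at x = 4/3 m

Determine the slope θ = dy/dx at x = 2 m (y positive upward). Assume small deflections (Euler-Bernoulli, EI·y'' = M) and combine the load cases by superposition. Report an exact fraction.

Load 1 — applied couple M₀=-9 kN·m at a=1 m (b=L-a=3):
  θ_1 = (M₀x²/(2L)-M₀(x-a)+C₁)/EI  [x>a] with C₁=M₀(3b²-L²)/(6L)=-33/8 = ((-9)·2²/(2·4)-(-9)·(2-1)+(-33/8))/1000 = 3/8000 rad
Load 2 — triangular load w₀=10 kN/m (0→w₀ over full span):
  θ_2 = -w₀(7L⁴-30L²x²+15x⁴)/(360LEI) = -10·(7·4⁴-30·4²·2²+15·2⁴)/(360·4·1000) = -7/9000 rad
Load 3 — applied couple M₀=16 kN·m at a=4/3 m (b=L-a=8/3):
  θ_3 = (M₀x²/(2L)-M₀(x-a)+C₁)/EI  [x>a] with C₁=M₀(3b²-L²)/(6L)=32/9 = (16·2²/(2·4)-16·(2-(4/3))+(32/9))/1000 = 1/1125 rad
Superposition: θ = Σ θ_i = 7/14400 rad ≈ 0.000486 rad

θ(2) = 7/14400 rad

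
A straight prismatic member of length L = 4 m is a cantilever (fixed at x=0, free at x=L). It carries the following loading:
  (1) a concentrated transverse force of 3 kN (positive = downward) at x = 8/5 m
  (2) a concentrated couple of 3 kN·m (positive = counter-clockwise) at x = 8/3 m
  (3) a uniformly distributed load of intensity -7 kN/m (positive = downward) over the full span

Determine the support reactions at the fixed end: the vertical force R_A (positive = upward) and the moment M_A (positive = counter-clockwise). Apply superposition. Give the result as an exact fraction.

Load 1 — point force P=3 kN at a=8/5 m (b=L-a=12/5):
  R_A = P = 3 kN
  M_A = Pa = 3·(8/5) = 24/5 kN·m
Load 2 — applied couple M₀=3 kN·m at a=8/3 m (b=L-a=4/3):
  R_A = 0 kN
  M_A = -M₀ = -3 kN·m
Load 3 — uniform load w=-7 kN/m over full span:
  R_A = wL = (-7)·4 = -28 kN
  M_A = wL²/2 = (-7)·4²/2 = -56 kN·m
Superposition: R_A = -25 kN, M_A = -271/5 kN·m

R_A = -25 kN, M_A = -271/5 kN·m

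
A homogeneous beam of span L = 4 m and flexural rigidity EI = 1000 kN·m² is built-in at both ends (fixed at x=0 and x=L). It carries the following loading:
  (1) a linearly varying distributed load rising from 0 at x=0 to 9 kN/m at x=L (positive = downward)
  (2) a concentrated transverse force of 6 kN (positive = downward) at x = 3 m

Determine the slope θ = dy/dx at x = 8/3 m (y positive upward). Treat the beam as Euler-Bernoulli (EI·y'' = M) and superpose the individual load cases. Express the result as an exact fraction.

θ(8/3) = 269/135000 rad

Load 1 — triangular load w₀=9 kN/m (0→w₀ over full span):
  θ_1 = -w₀(2x(L-x)(L-2x)(x+2L)+x²(L-x)²)/(120LEI) = -9·(2·(8/3)·(4-(8/3))·(4-2·(8/3))·((8/3)+2·4)+(8/3)²·(4-(8/3))²)/(120·4·1000) = 28/16875 rad
Load 2 — point force P=6 kN at a=3 m (b=L-a=1):
  θ_2 = -Pb²x(2aL-(3a+b)x)/(2L³EI)  [x≤a] = -6·1²·(8/3)·(2·3·4-(3·3+1)·(8/3))/(2·4³·1000) = 1/3000 rad
Superposition: θ = Σ θ_i = 269/135000 rad ≈ 0.001993 rad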